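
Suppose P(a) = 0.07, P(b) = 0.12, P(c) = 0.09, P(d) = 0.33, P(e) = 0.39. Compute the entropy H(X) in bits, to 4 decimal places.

2.0059 bits

H = −Σ pᵢ log₂ pᵢ.
−0.07·log₂(0.07) = 0.2686
−0.12·log₂(0.12) = 0.3671
−0.09·log₂(0.09) = 0.3127
−0.33·log₂(0.33) = 0.5278
−0.39·log₂(0.39) = 0.5298
Sum ≈ 2.0059 → 2.0059 bits.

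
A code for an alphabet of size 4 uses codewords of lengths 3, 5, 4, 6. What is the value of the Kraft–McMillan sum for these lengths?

0.234375

With common denominator 2^6 = 64: Σ 2^(−ℓᵢ) = 8/64 + 2/64 + 4/64 + 1/64 = 15/64 = 0.234375.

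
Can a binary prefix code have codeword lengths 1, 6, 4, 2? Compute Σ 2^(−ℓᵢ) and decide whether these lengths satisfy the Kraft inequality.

0.828125; yes

With common denominator 2^6 = 64: Σ 2^(−ℓᵢ) = 32/64 + 1/64 + 4/64 + 16/64 = 53/64 = 0.828125.
Kraft's inequality requires Σ ≤ 1; here Σ = 0.828125 ≤ 1, so such a prefix code exists.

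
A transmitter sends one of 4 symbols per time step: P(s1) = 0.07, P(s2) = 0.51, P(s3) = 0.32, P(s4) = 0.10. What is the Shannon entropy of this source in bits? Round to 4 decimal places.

1.6222 bits

H = −Σ pᵢ log₂ pᵢ.
−0.07·log₂(0.07) = 0.2686
−0.51·log₂(0.51) = 0.4954
−0.32·log₂(0.32) = 0.5260
−0.10·log₂(0.10) = 0.3322
Sum ≈ 1.6222 → 1.6222 bits.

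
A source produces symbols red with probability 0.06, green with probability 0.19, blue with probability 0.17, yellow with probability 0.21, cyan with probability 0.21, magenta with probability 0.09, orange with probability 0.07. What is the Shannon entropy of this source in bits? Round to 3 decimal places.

2.660 bits

H = −Σ pᵢ log₂ pᵢ.
−0.06·log₂(0.06) = 0.2435
−0.19·log₂(0.19) = 0.4552
−0.17·log₂(0.17) = 0.4346
−0.21·log₂(0.21) = 0.4728
−0.21·log₂(0.21) = 0.4728
−0.09·log₂(0.09) = 0.3127
−0.07·log₂(0.07) = 0.2686
Sum ≈ 2.6602 → 2.660 bits.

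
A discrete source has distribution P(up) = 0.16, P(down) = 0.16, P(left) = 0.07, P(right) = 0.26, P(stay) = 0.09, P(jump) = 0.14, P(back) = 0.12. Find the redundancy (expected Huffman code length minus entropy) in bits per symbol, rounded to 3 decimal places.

0.043 bits

Entropy H = −Σ p log₂ p ≈ 2.6967 bits.
Huffman merges: 7/100+9/100→4/25; 3/25+7/50→13/50; 4/25+4/25→8/25; 4/25+13/50→21/50; 13/50+8/25→29/50; 21/50+29/50→1. L = 137/50 ≈ 2.7400.
L − H = 2.7400 − 2.6967 = 0.043 bits.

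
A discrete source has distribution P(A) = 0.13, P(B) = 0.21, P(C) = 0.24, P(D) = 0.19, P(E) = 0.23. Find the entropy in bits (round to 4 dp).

H = −Σ pᵢ log₂ pᵢ.
−0.13·log₂(0.13) = 0.3826
−0.21·log₂(0.21) = 0.4728
−0.24·log₂(0.24) = 0.4941
−0.19·log₂(0.19) = 0.4552
−0.23·log₂(0.23) = 0.4877
Sum ≈ 2.2925 → 2.2925 bits.

2.2925 bits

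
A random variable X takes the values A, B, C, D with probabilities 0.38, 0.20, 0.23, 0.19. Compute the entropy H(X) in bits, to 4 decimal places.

H = −Σ pᵢ log₂ pᵢ.
−0.38·log₂(0.38) = 0.5305
−0.20·log₂(0.20) = 0.4644
−0.23·log₂(0.23) = 0.4877
−0.19·log₂(0.19) = 0.4552
Sum ≈ 1.9377 → 1.9377 bits.

1.9377 bits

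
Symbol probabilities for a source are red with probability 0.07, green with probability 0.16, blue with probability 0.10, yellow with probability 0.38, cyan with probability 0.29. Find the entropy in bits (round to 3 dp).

H = −Σ pᵢ log₂ pᵢ.
−0.07·log₂(0.07) = 0.2686
−0.16·log₂(0.16) = 0.4230
−0.10·log₂(0.10) = 0.3322
−0.38·log₂(0.38) = 0.5305
−0.29·log₂(0.29) = 0.5179
Sum ≈ 2.0721 → 2.072 bits.

2.072 bits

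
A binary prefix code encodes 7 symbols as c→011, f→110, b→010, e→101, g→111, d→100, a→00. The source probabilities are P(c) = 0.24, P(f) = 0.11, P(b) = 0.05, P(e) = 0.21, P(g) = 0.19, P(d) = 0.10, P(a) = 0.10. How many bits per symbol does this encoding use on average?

2.9 bits/symbol

L̄ = Σ pᵢ·ℓᵢ = 0.24·3 + 0.11·3 + 0.05·3 + 0.21·3 + 0.19·3 + 0.10·3 + 0.10·2 = 2.9 bits/symbol.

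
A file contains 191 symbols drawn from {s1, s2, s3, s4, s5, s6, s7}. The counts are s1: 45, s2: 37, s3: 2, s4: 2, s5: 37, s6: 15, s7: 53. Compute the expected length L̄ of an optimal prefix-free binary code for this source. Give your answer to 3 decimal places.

Probabilities are the counts divided by 191.
Repeatedly combine the two least-probable nodes; the expected code length is the sum of the merged weights.
merge 2/191 + 2/191 → 4/191
merge 4/191 + 15/191 → 19/191
merge 19/191 + 37/191 → 56/191
merge 37/191 + 45/191 → 82/191
merge 53/191 + 56/191 → 109/191
merge 82/191 + 109/191 → 1
L = 4/191 + 19/191 + 56/191 + 82/191 + 109/191 + 1 = 461/191 ≈ 2.414 bits/symbol.

2.414 bits/symbol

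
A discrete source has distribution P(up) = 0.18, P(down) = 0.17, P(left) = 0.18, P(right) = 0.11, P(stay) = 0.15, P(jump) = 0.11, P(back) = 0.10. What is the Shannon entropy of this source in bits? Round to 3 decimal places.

2.769 bits

H = −Σ pᵢ log₂ pᵢ.
−0.18·log₂(0.18) = 0.4453
−0.17·log₂(0.17) = 0.4346
−0.18·log₂(0.18) = 0.4453
−0.11·log₂(0.11) = 0.3503
−0.15·log₂(0.15) = 0.4105
−0.11·log₂(0.11) = 0.3503
−0.10·log₂(0.10) = 0.3322
Sum ≈ 2.7685 → 2.769 bits.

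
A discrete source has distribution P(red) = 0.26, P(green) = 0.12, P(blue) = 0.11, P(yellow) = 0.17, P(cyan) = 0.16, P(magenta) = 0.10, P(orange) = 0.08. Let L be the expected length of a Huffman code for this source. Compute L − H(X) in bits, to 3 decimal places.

Entropy H = −Σ p log₂ p ≈ 2.7039 bits.
Huffman merges: 2/25+1/10→9/50; 11/100+3/25→23/100; 4/25+17/100→33/100; 9/50+23/100→41/100; 13/50+33/100→59/100; 41/100+59/100→1. L = 137/50 ≈ 2.7400.
L − H = 2.7400 − 2.7039 = 0.036 bits.

0.036 bits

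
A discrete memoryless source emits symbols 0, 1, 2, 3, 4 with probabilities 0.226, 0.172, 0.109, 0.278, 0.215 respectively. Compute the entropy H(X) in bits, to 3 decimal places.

2.260 bits

H = −Σ pᵢ log₂ pᵢ.
−0.226·log₂(0.226) = 0.4849
−0.172·log₂(0.172) = 0.4368
−0.109·log₂(0.109) = 0.3485
−0.278·log₂(0.278) = 0.5134
−0.215·log₂(0.215) = 0.4768
Sum ≈ 2.2604 → 2.260 bits.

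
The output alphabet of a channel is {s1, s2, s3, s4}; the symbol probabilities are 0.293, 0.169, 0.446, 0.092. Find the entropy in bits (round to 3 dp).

1.789 bits

H = −Σ pᵢ log₂ pᵢ.
−0.293·log₂(0.293) = 0.5189
−0.169·log₂(0.169) = 0.4335
−0.446·log₂(0.446) = 0.5195
−0.092·log₂(0.092) = 0.3167
Sum ≈ 1.7886 → 1.789 bits.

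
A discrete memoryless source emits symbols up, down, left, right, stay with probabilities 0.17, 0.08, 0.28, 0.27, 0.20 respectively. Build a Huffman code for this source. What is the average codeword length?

Repeatedly combine the two least-probable nodes; the expected code length is the sum of the merged weights.
merge 2/25 + 17/100 → 1/4
merge 1/5 + 1/4 → 9/20
merge 27/100 + 7/25 → 11/20
merge 9/20 + 11/20 → 1
L = 1/4 + 9/20 + 11/20 + 1 = 9/4 = 2.25 bits/symbol.

2.25 bits/symbol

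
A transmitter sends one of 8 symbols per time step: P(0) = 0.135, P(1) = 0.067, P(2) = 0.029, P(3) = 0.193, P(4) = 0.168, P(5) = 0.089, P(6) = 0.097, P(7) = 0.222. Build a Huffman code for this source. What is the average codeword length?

Repeatedly combine the two least-probable nodes; the expected code length is the sum of the merged weights.
merge 29/1000 + 67/1000 → 12/125
merge 89/1000 + 12/125 → 37/200
merge 97/1000 + 27/200 → 29/125
merge 21/125 + 37/200 → 353/1000
merge 193/1000 + 111/500 → 83/200
merge 29/125 + 353/1000 → 117/200
merge 83/200 + 117/200 → 1
L = 12/125 + 37/200 + 29/125 + 353/1000 + 83/200 + 117/200 + 1 = 1433/500 = 2.866 bits/symbol.

2.866 bits/symbol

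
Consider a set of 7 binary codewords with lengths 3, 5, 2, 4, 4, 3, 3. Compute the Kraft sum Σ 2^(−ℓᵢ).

With common denominator 2^5 = 32: Σ 2^(−ℓᵢ) = 4/32 + 1/32 + 8/32 + 2/32 + 2/32 + 4/32 + 4/32 = 25/32 = 0.78125.

0.78125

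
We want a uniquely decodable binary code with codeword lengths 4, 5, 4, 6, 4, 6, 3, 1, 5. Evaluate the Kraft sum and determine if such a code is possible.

0.90625; yes

With common denominator 2^6 = 64: Σ 2^(−ℓᵢ) = 4/64 + 2/64 + 4/64 + 1/64 + 4/64 + 1/64 + 8/64 + 32/64 + 2/64 = 58/64 = 0.90625.
Kraft's inequality requires Σ ≤ 1; here Σ = 0.90625 ≤ 1, so such a prefix code exists.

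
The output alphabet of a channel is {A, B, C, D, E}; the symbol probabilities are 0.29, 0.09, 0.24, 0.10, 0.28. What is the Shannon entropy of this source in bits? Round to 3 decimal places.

H = −Σ pᵢ log₂ pᵢ.
−0.29·log₂(0.29) = 0.5179
−0.09·log₂(0.09) = 0.3127
−0.24·log₂(0.24) = 0.4941
−0.10·log₂(0.10) = 0.3322
−0.28·log₂(0.28) = 0.5142
Sum ≈ 2.1711 → 2.171 bits.

2.171 bits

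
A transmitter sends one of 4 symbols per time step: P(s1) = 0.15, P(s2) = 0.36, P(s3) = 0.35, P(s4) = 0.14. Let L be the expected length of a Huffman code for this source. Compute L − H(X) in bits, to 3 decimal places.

Entropy H = −Σ p log₂ p ≈ 1.8684 bits.
Huffman merges: 7/50+3/20→29/100; 29/100+7/20→16/25; 9/25+16/25→1. L = 193/100 ≈ 1.9300.
L − H = 1.9300 − 1.8684 = 0.062 bits.

0.062 bits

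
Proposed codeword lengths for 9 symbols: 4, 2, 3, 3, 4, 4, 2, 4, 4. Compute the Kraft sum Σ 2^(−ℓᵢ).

With common denominator 2^4 = 16: Σ 2^(−ℓᵢ) = 1/16 + 4/16 + 2/16 + 2/16 + 1/16 + 1/16 + 4/16 + 1/16 + 1/16 = 17/16 = 1.0625.

1.0625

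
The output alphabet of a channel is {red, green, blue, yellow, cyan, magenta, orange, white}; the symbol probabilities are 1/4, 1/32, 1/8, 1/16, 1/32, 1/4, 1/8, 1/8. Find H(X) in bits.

Each probability is a power of 1/2, so log₂(1/p) is an integer.
H = Σ p·log₂(1/p) = 1/4·2 + 1/32·5 + 1/8·3 + 1/16·4 + 1/32·5 + 1/4·2 + 1/8·3 + 1/8·3 = 2.6875 bits.

2.6875 bits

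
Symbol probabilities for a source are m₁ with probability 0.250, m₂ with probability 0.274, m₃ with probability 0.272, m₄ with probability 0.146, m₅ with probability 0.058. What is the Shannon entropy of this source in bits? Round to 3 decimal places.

H = −Σ pᵢ log₂ pᵢ.
−0.250·log₂(0.250) = 0.5000
−0.274·log₂(0.274) = 0.5118
−0.272·log₂(0.272) = 0.5109
−0.146·log₂(0.146) = 0.4053
−0.058·log₂(0.058) = 0.2383
Sum ≈ 2.1662 → 2.166 bits.

2.166 bits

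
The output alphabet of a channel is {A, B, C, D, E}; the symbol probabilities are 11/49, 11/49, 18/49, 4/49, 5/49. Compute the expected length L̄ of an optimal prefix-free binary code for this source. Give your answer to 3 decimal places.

Repeatedly combine the two least-probable nodes; the expected code length is the sum of the merged weights.
merge 4/49 + 5/49 → 9/49
merge 9/49 + 11/49 → 20/49
merge 11/49 + 18/49 → 29/49
merge 20/49 + 29/49 → 1
L = 9/49 + 20/49 + 29/49 + 1 = 107/49 ≈ 2.184 bits/symbol.

2.184 bits/symbol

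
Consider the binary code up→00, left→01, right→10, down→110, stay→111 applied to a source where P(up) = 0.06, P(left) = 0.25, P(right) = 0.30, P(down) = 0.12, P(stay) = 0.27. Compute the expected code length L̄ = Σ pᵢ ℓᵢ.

2.39 bits/symbol

L̄ = Σ pᵢ·ℓᵢ = 0.06·2 + 0.25·2 + 0.30·2 + 0.12·3 + 0.27·3 = 2.39 bits/symbol.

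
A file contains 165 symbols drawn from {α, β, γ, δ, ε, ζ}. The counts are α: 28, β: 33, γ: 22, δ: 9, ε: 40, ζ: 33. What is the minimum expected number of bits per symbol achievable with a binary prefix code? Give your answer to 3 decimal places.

2.545 bits/symbol

Probabilities are the counts divided by 165.
Repeatedly combine the two least-probable nodes; the expected code length is the sum of the merged weights.
merge 3/55 + 2/15 → 31/165
merge 28/165 + 31/165 → 59/165
merge 1/5 + 1/5 → 2/5
merge 8/33 + 59/165 → 3/5
merge 2/5 + 3/5 → 1
L = 31/165 + 59/165 + 2/5 + 3/5 + 1 = 28/11 ≈ 2.545 bits/symbol.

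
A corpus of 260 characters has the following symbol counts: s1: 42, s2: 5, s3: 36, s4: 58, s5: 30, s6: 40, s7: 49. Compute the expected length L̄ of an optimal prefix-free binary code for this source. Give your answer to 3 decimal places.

2.723 bits/symbol

Probabilities are the counts divided by 260.
Repeatedly combine the two least-probable nodes; the expected code length is the sum of the merged weights.
merge 1/52 + 3/26 → 7/52
merge 7/52 + 9/65 → 71/260
merge 2/13 + 21/130 → 41/130
merge 49/260 + 29/130 → 107/260
merge 71/260 + 41/130 → 153/260
merge 107/260 + 153/260 → 1
L = 7/52 + 71/260 + 41/130 + 107/260 + 153/260 + 1 = 177/65 ≈ 2.723 bits/symbol.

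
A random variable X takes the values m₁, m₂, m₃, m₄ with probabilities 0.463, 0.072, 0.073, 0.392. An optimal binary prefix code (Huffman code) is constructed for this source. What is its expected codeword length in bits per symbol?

1.682 bits/symbol

Repeatedly combine the two least-probable nodes; the expected code length is the sum of the merged weights.
merge 9/125 + 73/1000 → 29/200
merge 29/200 + 49/125 → 537/1000
merge 463/1000 + 537/1000 → 1
L = 29/200 + 537/1000 + 1 = 841/500 = 1.682 bits/symbol.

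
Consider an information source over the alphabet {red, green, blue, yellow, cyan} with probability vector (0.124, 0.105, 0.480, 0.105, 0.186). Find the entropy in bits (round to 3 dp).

H = −Σ pᵢ log₂ pᵢ.
−0.124·log₂(0.124) = 0.3734
−0.105·log₂(0.105) = 0.3414
−0.480·log₂(0.480) = 0.5083
−0.105·log₂(0.105) = 0.3414
−0.186·log₂(0.186) = 0.4514
Sum ≈ 2.0159 → 2.016 bits.

2.016 bits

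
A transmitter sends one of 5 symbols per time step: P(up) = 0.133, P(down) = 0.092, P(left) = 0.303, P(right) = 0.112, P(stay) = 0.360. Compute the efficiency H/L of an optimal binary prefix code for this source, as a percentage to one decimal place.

96.7%

Entropy H = −Σ p log₂ p ≈ 2.1101 bits.
Huffman merges: 23/250+14/125→51/250; 133/1000+51/250→337/1000; 303/1000+337/1000→16/25; 9/25+16/25→1. L = 2181/1000 ≈ 2.1810.
Efficiency = H/L = 2.1101/2.1810 = 96.7%.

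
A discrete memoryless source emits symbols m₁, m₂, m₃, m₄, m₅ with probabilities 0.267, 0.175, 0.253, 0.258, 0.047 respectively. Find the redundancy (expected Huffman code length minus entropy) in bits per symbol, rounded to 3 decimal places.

Entropy H = −Σ p log₂ p ≈ 2.1620 bits.
Huffman merges: 47/1000+7/40→111/500; 111/500+253/1000→19/40; 129/500+267/1000→21/40; 19/40+21/40→1. L = 1111/500 ≈ 2.2220.
L − H = 2.2220 − 2.1620 = 0.060 bits.

0.060 bits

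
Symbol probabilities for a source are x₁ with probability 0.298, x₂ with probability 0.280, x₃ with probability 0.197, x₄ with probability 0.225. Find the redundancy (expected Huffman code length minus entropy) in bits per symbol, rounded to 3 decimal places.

0.019 bits

Entropy H = −Σ p log₂ p ≈ 1.9806 bits.
Huffman merges: 197/1000+9/40→211/500; 7/25+149/500→289/500; 211/500+289/500→1. L = 2 ≈ 2.0000.
L − H = 2.0000 − 1.9806 = 0.019 bits.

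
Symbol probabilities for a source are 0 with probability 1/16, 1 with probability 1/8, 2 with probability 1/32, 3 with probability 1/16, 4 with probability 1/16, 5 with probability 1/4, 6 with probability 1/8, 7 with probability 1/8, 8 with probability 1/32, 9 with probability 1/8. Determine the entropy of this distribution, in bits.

Each probability is a power of 1/2, so log₂(1/p) is an integer.
H = Σ p·log₂(1/p) = 1/16·4 + 1/8·3 + 1/32·5 + 1/16·4 + 1/16·4 + 1/4·2 + 1/8·3 + 1/8·3 + 1/32·5 + 1/8·3 = 3.0625 bits.

3.0625 bits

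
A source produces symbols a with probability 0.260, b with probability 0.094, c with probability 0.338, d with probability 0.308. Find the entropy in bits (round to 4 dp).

1.8782 bits

H = −Σ pᵢ log₂ pᵢ.
−0.260·log₂(0.260) = 0.5053
−0.094·log₂(0.094) = 0.3207
−0.338·log₂(0.338) = 0.5289
−0.308·log₂(0.308) = 0.5233
Sum ≈ 1.8782 → 1.8782 bits.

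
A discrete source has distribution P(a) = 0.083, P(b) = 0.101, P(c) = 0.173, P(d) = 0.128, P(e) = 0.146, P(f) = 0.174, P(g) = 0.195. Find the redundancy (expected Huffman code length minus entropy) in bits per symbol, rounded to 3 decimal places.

Entropy H = −Σ p log₂ p ≈ 2.7538 bits.
Huffman merges: 83/1000+101/1000→23/125; 16/125+73/500→137/500; 173/1000+87/500→347/1000; 23/125+39/200→379/1000; 137/500+347/1000→621/1000; 379/1000+621/1000→1. L = 561/200 ≈ 2.8050.
L − H = 2.8050 − 2.7538 = 0.051 bits.

0.051 bits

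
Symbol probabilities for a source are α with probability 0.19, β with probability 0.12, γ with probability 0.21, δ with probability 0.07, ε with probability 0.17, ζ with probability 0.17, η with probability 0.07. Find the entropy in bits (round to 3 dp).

H = −Σ pᵢ log₂ pᵢ.
−0.19·log₂(0.19) = 0.4552
−0.12·log₂(0.12) = 0.3671
−0.21·log₂(0.21) = 0.4728
−0.07·log₂(0.07) = 0.2686
−0.17·log₂(0.17) = 0.4346
−0.17·log₂(0.17) = 0.4346
−0.07·log₂(0.07) = 0.2686
Sum ≈ 2.7014 → 2.701 bits.

2.701 bits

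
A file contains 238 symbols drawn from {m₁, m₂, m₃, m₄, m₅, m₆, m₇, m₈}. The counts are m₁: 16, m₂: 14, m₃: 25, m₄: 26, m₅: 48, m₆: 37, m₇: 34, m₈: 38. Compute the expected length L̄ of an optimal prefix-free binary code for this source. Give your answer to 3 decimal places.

2.924 bits/symbol

Probabilities are the counts divided by 238.
Repeatedly combine the two least-probable nodes; the expected code length is the sum of the merged weights.
merge 1/17 + 8/119 → 15/119
merge 25/238 + 13/119 → 3/14
merge 15/119 + 1/7 → 32/119
merge 37/238 + 19/119 → 75/238
merge 24/119 + 3/14 → 99/238
merge 32/119 + 75/238 → 139/238
merge 99/238 + 139/238 → 1
L = 15/119 + 3/14 + 32/119 + 75/238 + 99/238 + 139/238 + 1 = 348/119 ≈ 2.924 bits/symbol.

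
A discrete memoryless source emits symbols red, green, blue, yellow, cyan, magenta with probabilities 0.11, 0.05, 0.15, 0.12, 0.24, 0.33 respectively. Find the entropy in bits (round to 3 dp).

H = −Σ pᵢ log₂ pᵢ.
−0.11·log₂(0.11) = 0.3503
−0.05·log₂(0.05) = 0.2161
−0.15·log₂(0.15) = 0.4105
−0.12·log₂(0.12) = 0.3671
−0.24·log₂(0.24) = 0.4941
−0.33·log₂(0.33) = 0.5278
Sum ≈ 2.3660 → 2.366 bits.

2.366 bits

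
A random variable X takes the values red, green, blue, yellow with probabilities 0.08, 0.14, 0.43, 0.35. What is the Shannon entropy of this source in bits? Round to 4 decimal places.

H = −Σ pᵢ log₂ pᵢ.
−0.08·log₂(0.08) = 0.2915
−0.14·log₂(0.14) = 0.3971
−0.43·log₂(0.43) = 0.5236
−0.35·log₂(0.35) = 0.5301
Sum ≈ 1.7423 → 1.7423 bits.

1.7423 bits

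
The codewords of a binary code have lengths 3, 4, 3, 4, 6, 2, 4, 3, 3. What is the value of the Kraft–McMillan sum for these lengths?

With common denominator 2^6 = 64: Σ 2^(−ℓᵢ) = 8/64 + 4/64 + 8/64 + 4/64 + 1/64 + 16/64 + 4/64 + 8/64 + 8/64 = 61/64 = 0.953125.

0.953125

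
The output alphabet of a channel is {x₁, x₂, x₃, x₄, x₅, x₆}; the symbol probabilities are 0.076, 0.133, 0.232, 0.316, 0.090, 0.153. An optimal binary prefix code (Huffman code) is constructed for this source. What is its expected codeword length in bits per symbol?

2.452 bits/symbol

Repeatedly combine the two least-probable nodes; the expected code length is the sum of the merged weights.
merge 19/250 + 9/100 → 83/500
merge 133/1000 + 153/1000 → 143/500
merge 83/500 + 29/125 → 199/500
merge 143/500 + 79/250 → 301/500
merge 199/500 + 301/500 → 1
L = 83/500 + 143/500 + 199/500 + 301/500 + 1 = 613/250 = 2.452 bits/symbol.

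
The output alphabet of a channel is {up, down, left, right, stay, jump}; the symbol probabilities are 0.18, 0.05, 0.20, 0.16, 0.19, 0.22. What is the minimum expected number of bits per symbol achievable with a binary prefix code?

Repeatedly combine the two least-probable nodes; the expected code length is the sum of the merged weights.
merge 1/20 + 4/25 → 21/100
merge 9/50 + 19/100 → 37/100
merge 1/5 + 21/100 → 41/100
merge 11/50 + 37/100 → 59/100
merge 41/100 + 59/100 → 1
L = 21/100 + 37/100 + 41/100 + 59/100 + 1 = 129/50 = 2.58 bits/symbol.

2.58 bits/symbol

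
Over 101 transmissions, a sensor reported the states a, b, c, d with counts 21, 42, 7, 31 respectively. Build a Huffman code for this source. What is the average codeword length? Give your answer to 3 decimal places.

1.861 bits/symbol

Probabilities are the counts divided by 101.
Repeatedly combine the two least-probable nodes; the expected code length is the sum of the merged weights.
merge 7/101 + 21/101 → 28/101
merge 28/101 + 31/101 → 59/101
merge 42/101 + 59/101 → 1
L = 28/101 + 59/101 + 1 = 188/101 ≈ 1.861 bits/symbol.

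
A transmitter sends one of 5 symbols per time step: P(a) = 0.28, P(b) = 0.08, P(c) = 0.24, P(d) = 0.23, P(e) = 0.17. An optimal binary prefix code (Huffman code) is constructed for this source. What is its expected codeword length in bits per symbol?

Repeatedly combine the two least-probable nodes; the expected code length is the sum of the merged weights.
merge 2/25 + 17/100 → 1/4
merge 23/100 + 6/25 → 47/100
merge 1/4 + 7/25 → 53/100
merge 47/100 + 53/100 → 1
L = 1/4 + 47/100 + 53/100 + 1 = 9/4 = 2.25 bits/symbol.

2.25 bits/symbol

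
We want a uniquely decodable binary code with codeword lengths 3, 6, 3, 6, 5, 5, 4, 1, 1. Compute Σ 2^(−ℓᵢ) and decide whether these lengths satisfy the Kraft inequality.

1.40625; no

With common denominator 2^6 = 64: Σ 2^(−ℓᵢ) = 8/64 + 1/64 + 8/64 + 1/64 + 2/64 + 2/64 + 4/64 + 32/64 + 32/64 = 90/64 = 1.40625.
Kraft's inequality requires Σ ≤ 1; here Σ = 1.40625 > 1, so no such prefix code exists.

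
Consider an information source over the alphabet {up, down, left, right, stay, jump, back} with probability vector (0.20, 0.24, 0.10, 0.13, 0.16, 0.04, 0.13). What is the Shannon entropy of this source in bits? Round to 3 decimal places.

2.665 bits

H = −Σ pᵢ log₂ pᵢ.
−0.20·log₂(0.20) = 0.4644
−0.24·log₂(0.24) = 0.4941
−0.10·log₂(0.10) = 0.3322
−0.13·log₂(0.13) = 0.3826
−0.16·log₂(0.16) = 0.4230
−0.04·log₂(0.04) = 0.1858
−0.13·log₂(0.13) = 0.3826
Sum ≈ 2.6648 → 2.665 bits.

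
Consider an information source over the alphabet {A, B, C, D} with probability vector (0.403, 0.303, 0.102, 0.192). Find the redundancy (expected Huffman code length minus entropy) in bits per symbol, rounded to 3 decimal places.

Entropy H = −Σ p log₂ p ≈ 1.8434 bits.
Huffman merges: 51/500+24/125→147/500; 147/500+303/1000→597/1000; 403/1000+597/1000→1. L = 1891/1000 ≈ 1.8910.
L − H = 1.8910 − 1.8434 = 0.048 bits.

0.048 bits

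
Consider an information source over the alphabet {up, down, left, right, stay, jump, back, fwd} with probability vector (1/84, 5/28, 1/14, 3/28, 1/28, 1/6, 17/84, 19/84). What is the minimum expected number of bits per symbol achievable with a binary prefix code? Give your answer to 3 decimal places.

2.738 bits/symbol

Repeatedly combine the two least-probable nodes; the expected code length is the sum of the merged weights.
merge 1/84 + 1/28 → 1/21
merge 1/21 + 1/14 → 5/42
merge 3/28 + 5/42 → 19/84
merge 1/6 + 5/28 → 29/84
merge 17/84 + 19/84 → 3/7
merge 19/84 + 29/84 → 4/7
merge 3/7 + 4/7 → 1
L = 1/21 + 5/42 + 19/84 + 29/84 + 3/7 + 4/7 + 1 = 115/42 ≈ 2.738 bits/symbol.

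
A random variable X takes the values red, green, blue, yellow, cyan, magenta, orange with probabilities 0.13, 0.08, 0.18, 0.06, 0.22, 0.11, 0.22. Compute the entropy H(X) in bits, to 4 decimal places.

H = −Σ pᵢ log₂ pᵢ.
−0.13·log₂(0.13) = 0.3826
−0.08·log₂(0.08) = 0.2915
−0.18·log₂(0.18) = 0.4453
−0.06·log₂(0.06) = 0.2435
−0.22·log₂(0.22) = 0.4806
−0.11·log₂(0.11) = 0.3503
−0.22·log₂(0.22) = 0.4806
Sum ≈ 2.6744 → 2.6744 bits.

2.6744 bits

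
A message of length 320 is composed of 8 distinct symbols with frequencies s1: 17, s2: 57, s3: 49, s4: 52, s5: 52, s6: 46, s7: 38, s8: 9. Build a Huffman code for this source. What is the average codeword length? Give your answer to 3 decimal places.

Probabilities are the counts divided by 320.
Repeatedly combine the two least-probable nodes; the expected code length is the sum of the merged weights.
merge 9/320 + 17/320 → 13/160
merge 13/160 + 19/160 → 1/5
merge 23/160 + 49/320 → 19/64
merge 13/80 + 13/80 → 13/40
merge 57/320 + 1/5 → 121/320
merge 19/64 + 13/40 → 199/320
merge 121/320 + 199/320 → 1
L = 13/160 + 1/5 + 19/64 + 13/40 + 121/320 + 199/320 + 1 = 929/320 ≈ 2.903 bits/symbol.

2.903 bits/symbol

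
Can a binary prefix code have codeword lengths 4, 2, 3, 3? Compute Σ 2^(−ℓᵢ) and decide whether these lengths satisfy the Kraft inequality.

0.5625; yes

With common denominator 2^4 = 16: Σ 2^(−ℓᵢ) = 1/16 + 4/16 + 2/16 + 2/16 = 9/16 = 0.5625.
Kraft's inequality requires Σ ≤ 1; here Σ = 0.5625 ≤ 1, so such a prefix code exists.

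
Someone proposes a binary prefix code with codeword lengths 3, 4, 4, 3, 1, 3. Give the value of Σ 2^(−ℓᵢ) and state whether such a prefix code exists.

With common denominator 2^4 = 16: Σ 2^(−ℓᵢ) = 2/16 + 1/16 + 1/16 + 2/16 + 8/16 + 2/16 = 16/16 = 1.
Kraft's inequality requires Σ ≤ 1; here Σ = 1 ≤ 1, so such a prefix code exists.

1; yes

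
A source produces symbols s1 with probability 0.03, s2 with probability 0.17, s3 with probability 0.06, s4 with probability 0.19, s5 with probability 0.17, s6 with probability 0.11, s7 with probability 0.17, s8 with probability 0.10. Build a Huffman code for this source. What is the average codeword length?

2.9 bits/symbol

Repeatedly combine the two least-probable nodes; the expected code length is the sum of the merged weights.
merge 3/100 + 3/50 → 9/100
merge 9/100 + 1/10 → 19/100
merge 11/100 + 17/100 → 7/25
merge 17/100 + 17/100 → 17/50
merge 19/100 + 19/100 → 19/50
merge 7/25 + 17/50 → 31/50
merge 19/50 + 31/50 → 1
L = 9/100 + 19/100 + 7/25 + 17/50 + 19/50 + 31/50 + 1 = 29/10 = 2.9 bits/symbol.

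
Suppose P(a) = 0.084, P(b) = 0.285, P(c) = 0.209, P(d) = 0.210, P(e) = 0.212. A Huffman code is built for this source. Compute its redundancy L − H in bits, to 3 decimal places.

0.057 bits

Entropy H = −Σ p log₂ p ≈ 2.2356 bits.
Huffman merges: 21/250+209/1000→293/1000; 21/100+53/250→211/500; 57/200+293/1000→289/500; 211/500+289/500→1. L = 2293/1000 ≈ 2.2930.
L − H = 2.2930 − 2.2356 = 0.057 bits.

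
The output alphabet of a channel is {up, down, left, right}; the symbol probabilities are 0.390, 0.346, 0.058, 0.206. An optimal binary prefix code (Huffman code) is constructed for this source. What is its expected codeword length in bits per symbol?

1.874 bits/symbol

Repeatedly combine the two least-probable nodes; the expected code length is the sum of the merged weights.
merge 29/500 + 103/500 → 33/125
merge 33/125 + 173/500 → 61/100
merge 39/100 + 61/100 → 1
L = 33/125 + 61/100 + 1 = 937/500 = 1.874 bits/symbol.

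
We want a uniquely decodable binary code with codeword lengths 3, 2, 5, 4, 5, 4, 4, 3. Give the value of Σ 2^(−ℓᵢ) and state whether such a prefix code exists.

0.75; yes

With common denominator 2^5 = 32: Σ 2^(−ℓᵢ) = 4/32 + 8/32 + 1/32 + 2/32 + 1/32 + 2/32 + 2/32 + 4/32 = 24/32 = 0.75.
Kraft's inequality requires Σ ≤ 1; here Σ = 0.75 ≤ 1, so such a prefix code exists.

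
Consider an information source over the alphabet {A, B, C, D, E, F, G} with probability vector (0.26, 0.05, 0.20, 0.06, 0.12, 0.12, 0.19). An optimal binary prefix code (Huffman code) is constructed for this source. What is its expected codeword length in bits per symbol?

2.65 bits/symbol

Repeatedly combine the two least-probable nodes; the expected code length is the sum of the merged weights.
merge 1/20 + 3/50 → 11/100
merge 11/100 + 3/25 → 23/100
merge 3/25 + 19/100 → 31/100
merge 1/5 + 23/100 → 43/100
merge 13/50 + 31/100 → 57/100
merge 43/100 + 57/100 → 1
L = 11/100 + 23/100 + 31/100 + 43/100 + 57/100 + 1 = 53/20 = 2.65 bits/symbol.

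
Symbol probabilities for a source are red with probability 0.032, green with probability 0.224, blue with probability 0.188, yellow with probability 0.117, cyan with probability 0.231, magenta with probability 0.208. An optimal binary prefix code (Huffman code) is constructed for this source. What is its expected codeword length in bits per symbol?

Repeatedly combine the two least-probable nodes; the expected code length is the sum of the merged weights.
merge 4/125 + 117/1000 → 149/1000
merge 149/1000 + 47/250 → 337/1000
merge 26/125 + 28/125 → 54/125
merge 231/1000 + 337/1000 → 71/125
merge 54/125 + 71/125 → 1
L = 149/1000 + 337/1000 + 54/125 + 71/125 + 1 = 1243/500 = 2.486 bits/symbol.

2.486 bits/symbol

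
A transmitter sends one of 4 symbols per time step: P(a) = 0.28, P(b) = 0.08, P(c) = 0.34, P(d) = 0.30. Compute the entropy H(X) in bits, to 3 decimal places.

H = −Σ pᵢ log₂ pᵢ.
−0.28·log₂(0.28) = 0.5142
−0.08·log₂(0.08) = 0.2915
−0.34·log₂(0.34) = 0.5292
−0.30·log₂(0.30) = 0.5211
Sum ≈ 1.8560 → 1.856 bits.

1.856 bits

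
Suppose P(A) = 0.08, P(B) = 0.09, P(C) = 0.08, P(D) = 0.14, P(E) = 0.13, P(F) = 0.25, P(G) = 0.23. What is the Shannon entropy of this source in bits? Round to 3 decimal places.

2.663 bits

H = −Σ pᵢ log₂ pᵢ.
−0.08·log₂(0.08) = 0.2915
−0.09·log₂(0.09) = 0.3127
−0.08·log₂(0.08) = 0.2915
−0.14·log₂(0.14) = 0.3971
−0.13·log₂(0.13) = 0.3826
−0.25·log₂(0.25) = 0.5000
−0.23·log₂(0.23) = 0.4877
Sum ≈ 2.6631 → 2.663 bits.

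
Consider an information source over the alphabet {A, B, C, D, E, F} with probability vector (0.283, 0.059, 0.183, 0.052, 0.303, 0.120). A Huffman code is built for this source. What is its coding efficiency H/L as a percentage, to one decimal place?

98.9%

Entropy H = −Σ p log₂ p ≈ 2.3155 bits.
Huffman merges: 13/250+59/1000→111/1000; 111/1000+3/25→231/1000; 183/1000+231/1000→207/500; 283/1000+303/1000→293/500; 207/500+293/500→1. L = 1171/500 ≈ 2.3420.
Efficiency = H/L = 2.3155/2.3420 = 98.9%.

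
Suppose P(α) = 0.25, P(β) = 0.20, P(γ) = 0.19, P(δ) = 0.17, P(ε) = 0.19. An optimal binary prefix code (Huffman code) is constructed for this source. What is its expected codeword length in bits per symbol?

Repeatedly combine the two least-probable nodes; the expected code length is the sum of the merged weights.
merge 17/100 + 19/100 → 9/25
merge 19/100 + 1/5 → 39/100
merge 1/4 + 9/25 → 61/100
merge 39/100 + 61/100 → 1
L = 9/25 + 39/100 + 61/100 + 1 = 59/25 = 2.36 bits/symbol.

2.36 bits/symbol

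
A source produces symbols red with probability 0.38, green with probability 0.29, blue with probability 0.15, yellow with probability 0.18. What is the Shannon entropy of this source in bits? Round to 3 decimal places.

1.904 bits

H = −Σ pᵢ log₂ pᵢ.
−0.38·log₂(0.38) = 0.5305
−0.29·log₂(0.29) = 0.5179
−0.15·log₂(0.15) = 0.4105
−0.18·log₂(0.18) = 0.4453
Sum ≈ 1.9042 → 1.904 bits.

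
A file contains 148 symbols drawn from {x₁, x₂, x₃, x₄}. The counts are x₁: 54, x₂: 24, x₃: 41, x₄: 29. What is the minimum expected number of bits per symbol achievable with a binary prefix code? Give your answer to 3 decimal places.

1.993 bits/symbol

Probabilities are the counts divided by 148.
Repeatedly combine the two least-probable nodes; the expected code length is the sum of the merged weights.
merge 6/37 + 29/148 → 53/148
merge 41/148 + 53/148 → 47/74
merge 27/74 + 47/74 → 1
L = 53/148 + 47/74 + 1 = 295/148 ≈ 1.993 bits/symbol.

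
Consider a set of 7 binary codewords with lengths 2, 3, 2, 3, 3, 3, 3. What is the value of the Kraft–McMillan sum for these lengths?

1.125

With common denominator 2^3 = 8: Σ 2^(−ℓᵢ) = 2/8 + 1/8 + 2/8 + 1/8 + 1/8 + 1/8 + 1/8 = 9/8 = 1.125.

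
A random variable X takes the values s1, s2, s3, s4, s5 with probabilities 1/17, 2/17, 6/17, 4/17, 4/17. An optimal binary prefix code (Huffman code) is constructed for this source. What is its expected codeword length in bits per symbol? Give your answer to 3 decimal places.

2.176 bits/symbol

Repeatedly combine the two least-probable nodes; the expected code length is the sum of the merged weights.
merge 1/17 + 2/17 → 3/17
merge 3/17 + 4/17 → 7/17
merge 4/17 + 6/17 → 10/17
merge 7/17 + 10/17 → 1
L = 3/17 + 7/17 + 10/17 + 1 = 37/17 ≈ 2.176 bits/symbol.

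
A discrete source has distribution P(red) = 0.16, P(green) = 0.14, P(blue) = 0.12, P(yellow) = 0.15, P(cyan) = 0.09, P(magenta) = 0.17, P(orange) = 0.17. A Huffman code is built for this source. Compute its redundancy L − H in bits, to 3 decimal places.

0.050 bits

Entropy H = −Σ p log₂ p ≈ 2.7796 bits.
Huffman merges: 9/100+3/25→21/100; 7/50+3/20→29/100; 4/25+17/100→33/100; 17/100+21/100→19/50; 29/100+33/100→31/50; 19/50+31/50→1. L = 283/100 ≈ 2.8300.
L − H = 2.8300 − 2.7796 = 0.050 bits.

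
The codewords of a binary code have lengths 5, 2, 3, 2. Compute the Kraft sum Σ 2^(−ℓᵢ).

0.65625

With common denominator 2^5 = 32: Σ 2^(−ℓᵢ) = 1/32 + 8/32 + 4/32 + 8/32 = 21/32 = 0.65625.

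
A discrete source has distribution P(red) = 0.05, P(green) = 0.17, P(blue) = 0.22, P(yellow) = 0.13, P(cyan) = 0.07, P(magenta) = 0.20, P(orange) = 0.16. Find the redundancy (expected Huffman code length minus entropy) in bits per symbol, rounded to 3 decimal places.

Entropy H = −Σ p log₂ p ≈ 2.6699 bits.
Huffman merges: 1/20+7/100→3/25; 3/25+13/100→1/4; 4/25+17/100→33/100; 1/5+11/50→21/50; 1/4+33/100→29/50; 21/50+29/50→1. L = 27/10 ≈ 2.7000.
L − H = 2.7000 − 2.6699 = 0.030 bits.

0.030 bits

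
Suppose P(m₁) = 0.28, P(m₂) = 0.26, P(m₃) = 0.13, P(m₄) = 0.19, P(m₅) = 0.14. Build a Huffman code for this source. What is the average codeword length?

Repeatedly combine the two least-probable nodes; the expected code length is the sum of the merged weights.
merge 13/100 + 7/50 → 27/100
merge 19/100 + 13/50 → 9/20
merge 27/100 + 7/25 → 11/20
merge 9/20 + 11/20 → 1
L = 27/100 + 9/20 + 11/20 + 1 = 227/100 = 2.27 bits/symbol.

2.27 bits/symbol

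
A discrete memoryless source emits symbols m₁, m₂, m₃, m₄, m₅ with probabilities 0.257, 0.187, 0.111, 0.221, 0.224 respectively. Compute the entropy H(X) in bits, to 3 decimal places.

H = −Σ pᵢ log₂ pᵢ.
−0.257·log₂(0.257) = 0.5038
−0.187·log₂(0.187) = 0.4523
−0.111·log₂(0.111) = 0.3520
−0.221·log₂(0.221) = 0.4813
−0.224·log₂(0.224) = 0.4835
Sum ≈ 2.2729 → 2.273 bits.

2.273 bits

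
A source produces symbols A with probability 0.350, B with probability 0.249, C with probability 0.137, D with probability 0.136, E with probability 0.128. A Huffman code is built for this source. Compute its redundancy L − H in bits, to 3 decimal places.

0.071 bits

Entropy H = −Σ p log₂ p ≈ 2.1935 bits.
Huffman merges: 16/125+17/125→33/125; 137/1000+249/1000→193/500; 33/125+7/20→307/500; 193/500+307/500→1. L = 283/125 ≈ 2.2640.
L − H = 2.2640 − 2.1935 = 0.071 bits.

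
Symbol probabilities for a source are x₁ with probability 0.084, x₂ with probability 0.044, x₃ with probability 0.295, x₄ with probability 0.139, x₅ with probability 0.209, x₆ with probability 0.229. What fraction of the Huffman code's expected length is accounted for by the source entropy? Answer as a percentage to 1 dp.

Entropy H = −Σ p log₂ p ≈ 2.3727 bits.
Huffman merges: 11/250+21/250→16/125; 16/125+139/1000→267/1000; 209/1000+229/1000→219/500; 267/1000+59/200→281/500; 219/500+281/500→1. L = 479/200 ≈ 2.3950.
Efficiency = H/L = 2.3727/2.3950 = 99.1%.

99.1%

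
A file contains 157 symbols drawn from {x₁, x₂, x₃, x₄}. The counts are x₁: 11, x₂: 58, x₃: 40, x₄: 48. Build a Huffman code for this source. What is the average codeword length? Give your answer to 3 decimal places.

Probabilities are the counts divided by 157.
Repeatedly combine the two least-probable nodes; the expected code length is the sum of the merged weights.
merge 11/157 + 40/157 → 51/157
merge 48/157 + 51/157 → 99/157
merge 58/157 + 99/157 → 1
L = 51/157 + 99/157 + 1 = 307/157 ≈ 1.955 bits/symbol.

1.955 bits/symbol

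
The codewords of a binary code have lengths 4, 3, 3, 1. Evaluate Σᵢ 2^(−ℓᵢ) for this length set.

With common denominator 2^4 = 16: Σ 2^(−ℓᵢ) = 1/16 + 2/16 + 2/16 + 8/16 = 13/16 = 0.8125.

0.8125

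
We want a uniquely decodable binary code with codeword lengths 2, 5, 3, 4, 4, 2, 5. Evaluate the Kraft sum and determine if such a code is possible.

With common denominator 2^5 = 32: Σ 2^(−ℓᵢ) = 8/32 + 1/32 + 4/32 + 2/32 + 2/32 + 8/32 + 1/32 = 26/32 = 0.8125.
Kraft's inequality requires Σ ≤ 1; here Σ = 0.8125 ≤ 1, so such a prefix code exists.

0.8125; yes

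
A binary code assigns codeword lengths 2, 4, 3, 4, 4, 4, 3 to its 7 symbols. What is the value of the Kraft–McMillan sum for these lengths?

0.75

With common denominator 2^4 = 16: Σ 2^(−ℓᵢ) = 4/16 + 1/16 + 2/16 + 1/16 + 1/16 + 1/16 + 2/16 = 12/16 = 0.75.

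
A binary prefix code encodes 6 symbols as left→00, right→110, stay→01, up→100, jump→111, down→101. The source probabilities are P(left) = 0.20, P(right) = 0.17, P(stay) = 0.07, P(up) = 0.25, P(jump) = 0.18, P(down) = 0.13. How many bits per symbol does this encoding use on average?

2.73 bits/symbol

L̄ = Σ pᵢ·ℓᵢ = 0.20·2 + 0.17·3 + 0.07·2 + 0.25·3 + 0.18·3 + 0.13·3 = 2.73 bits/symbol.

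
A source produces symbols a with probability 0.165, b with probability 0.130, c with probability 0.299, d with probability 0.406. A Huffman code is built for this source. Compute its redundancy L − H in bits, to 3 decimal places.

0.029 bits

Entropy H = −Σ p log₂ p ≈ 1.8603 bits.
Huffman merges: 13/100+33/200→59/200; 59/200+299/1000→297/500; 203/500+297/500→1. L = 1889/1000 ≈ 1.8890.
L − H = 1.8890 − 1.8603 = 0.029 bits.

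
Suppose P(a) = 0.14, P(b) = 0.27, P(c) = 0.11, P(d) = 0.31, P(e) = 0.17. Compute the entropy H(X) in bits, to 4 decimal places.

H = −Σ pᵢ log₂ pᵢ.
−0.14·log₂(0.14) = 0.3971
−0.27·log₂(0.27) = 0.5100
−0.11·log₂(0.11) = 0.3503
−0.31·log₂(0.31) = 0.5238
−0.17·log₂(0.17) = 0.4346
Sum ≈ 2.2158 → 2.2158 bits.

2.2158 bits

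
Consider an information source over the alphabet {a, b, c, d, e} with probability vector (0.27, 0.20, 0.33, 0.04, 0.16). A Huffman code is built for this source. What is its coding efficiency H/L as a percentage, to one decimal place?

Entropy H = −Σ p log₂ p ≈ 2.1110 bits.
Huffman merges: 1/25+4/25→1/5; 1/5+1/5→2/5; 27/100+33/100→3/5; 2/5+3/5→1. L = 11/5 ≈ 2.2000.
Efficiency = H/L = 2.1110/2.2000 = 96.0%.

96.0%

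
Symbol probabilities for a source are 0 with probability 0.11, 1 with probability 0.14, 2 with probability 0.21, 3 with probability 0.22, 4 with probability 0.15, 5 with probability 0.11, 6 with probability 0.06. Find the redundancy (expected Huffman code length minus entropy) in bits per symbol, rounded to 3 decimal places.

Entropy H = −Σ p log₂ p ≈ 2.7052 bits.
Huffman merges: 3/50+11/100→17/100; 11/100+7/50→1/4; 3/20+17/100→8/25; 21/100+11/50→43/100; 1/4+8/25→57/100; 43/100+57/100→1. L = 137/50 ≈ 2.7400.
L − H = 2.7400 − 2.7052 = 0.035 bits.

0.035 bits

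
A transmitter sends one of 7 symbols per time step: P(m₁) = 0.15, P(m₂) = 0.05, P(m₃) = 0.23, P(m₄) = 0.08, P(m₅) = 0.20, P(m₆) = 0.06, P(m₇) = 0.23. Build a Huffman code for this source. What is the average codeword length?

2.64 bits/symbol

Repeatedly combine the two least-probable nodes; the expected code length is the sum of the merged weights.
merge 1/20 + 3/50 → 11/100
merge 2/25 + 11/100 → 19/100
merge 3/20 + 19/100 → 17/50
merge 1/5 + 23/100 → 43/100
merge 23/100 + 17/50 → 57/100
merge 43/100 + 57/100 → 1
L = 11/100 + 19/100 + 17/50 + 43/100 + 57/100 + 1 = 66/25 = 2.64 bits/symbol.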